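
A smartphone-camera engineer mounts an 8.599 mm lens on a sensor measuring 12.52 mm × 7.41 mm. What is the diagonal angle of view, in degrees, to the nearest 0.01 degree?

80.46°

Sensor diagonal = √(12.52² + 7.41²) = √211.6585 ≈ 14.5485 mm.
Angle of view α = 2·arctan(d/2f) with d = 14.5485 mm and f = 8.599 mm.
d/2f = 0.84594; arctan(0.84594) ≈ 40.2292°, so α ≈ 80.4585°.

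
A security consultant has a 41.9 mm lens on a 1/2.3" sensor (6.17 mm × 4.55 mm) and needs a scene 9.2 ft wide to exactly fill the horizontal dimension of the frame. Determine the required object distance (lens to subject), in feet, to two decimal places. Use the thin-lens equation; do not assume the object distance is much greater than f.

62.61 ft

W: 9.2 ft × 304.8 mm/ft = 2804.16 mm.
Magnification m = w/W = dᵢ/dₒ; combined with 1/f = 1/dₒ + 1/dᵢ this gives dₒ = f·(1 + W/w).
dₒ = 41.9 mm × (1 + 2804.16/6.17) = 41.9 × 455.4830 ≈ 19084.736 mm = 19084.736/304.8 ft = 62.614 ft.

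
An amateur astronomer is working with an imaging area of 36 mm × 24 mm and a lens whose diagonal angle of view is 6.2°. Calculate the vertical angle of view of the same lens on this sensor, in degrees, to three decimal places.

Sensor diagonal = √(36² + 24²) = √1872.0000 ≈ 43.2666 mm.
From the diagonal AOV: f = 43.2666 / (2·tan(3.1°)) = 43.2666 / 0.10832 ≈ 399.4476 mm.
Vertical AOV = 2·arctan(24 / (2 × 399.4476)) = 2·arctan(0.03004) ≈ 3.4415°.

3.441°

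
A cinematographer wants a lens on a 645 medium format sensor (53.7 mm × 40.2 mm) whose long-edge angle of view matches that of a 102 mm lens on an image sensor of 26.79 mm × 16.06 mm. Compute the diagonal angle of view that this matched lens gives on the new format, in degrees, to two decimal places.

18.63°

Equal long-edge AOV ⇒ f₂ = f₁ · 53.7/26.79 = 102 × 2.00448 ≈ 204.4569 mm.
Sensor diagonal = √(53.7² + 40.2²) = √4499.7300 ≈ 67.0800 mm.
Diagonal AOV on the new format = 2·arctan(67.0800 / (2 × 204.4569)) = 2·arctan(0.16404) ≈ 18.6322°.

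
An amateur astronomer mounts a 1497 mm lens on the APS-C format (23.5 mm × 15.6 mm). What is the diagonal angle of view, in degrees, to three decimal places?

1.080°

Sensor diagonal = √(23.5² + 15.6²) = √795.6100 ≈ 28.2066 mm.
Angle of view α = 2·arctan(d/2f) with d = 28.2066 mm and f = 1497 mm.
d/2f = 0.00942; arctan(0.00942) ≈ 0.5398°, so α ≈ 1.0795°.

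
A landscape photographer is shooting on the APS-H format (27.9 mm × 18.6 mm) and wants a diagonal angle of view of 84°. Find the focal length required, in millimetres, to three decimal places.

Sensor diagonal = √(27.9² + 18.6²) = √1124.3700 ≈ 33.5316 mm.
From α = 2·arctan(d/2f) we get f = d / (2·tan(α/2)).
With d = 33.5316 mm and α/2 = 42°, tan(α/2) ≈ 0.90040, so f ≈ 33.5316 / 1.80081 ≈ 18.6203 mm.

18.620 mm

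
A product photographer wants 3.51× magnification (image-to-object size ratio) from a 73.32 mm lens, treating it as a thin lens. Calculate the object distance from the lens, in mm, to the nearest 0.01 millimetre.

94.21 mm

With m = dᵢ/dₒ and 1/f = 1/dₒ + 1/dᵢ, substituting dᵢ = m·dₒ gives 1/f = (1 + 1/m)/dₒ, hence dₒ = f·(1 + 1/m).
dₒ = 73.32 × (1 + 1/3.51) = 73.32 × 1.28490 ≈ 94.209 mm.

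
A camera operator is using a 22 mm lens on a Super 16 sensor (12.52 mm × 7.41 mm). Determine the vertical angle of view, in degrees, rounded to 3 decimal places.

19.119°

Angle of view α = 2·arctan(h/2f) with h = 7.41 mm and f = 22 mm.
h/2f = 0.16841; arctan(0.16841) ≈ 9.5594°, so α ≈ 19.1189°.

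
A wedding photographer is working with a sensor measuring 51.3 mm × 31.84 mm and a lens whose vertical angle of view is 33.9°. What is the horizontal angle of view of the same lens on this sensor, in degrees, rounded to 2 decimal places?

From the vertical AOV: f = 31.84 / (2·tan(16.95°)) = 31.84 / 0.60955 ≈ 52.2350 mm.
Horizontal AOV = 2·arctan(51.3 / (2 × 52.2350)) = 2·arctan(0.49105) ≈ 52.3067°.

52.31°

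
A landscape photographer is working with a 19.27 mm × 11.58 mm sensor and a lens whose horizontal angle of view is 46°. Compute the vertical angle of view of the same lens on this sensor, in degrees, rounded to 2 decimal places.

From the horizontal AOV: f = 19.27 / (2·tan(23°)) = 19.27 / 0.84895 ≈ 22.6986 mm.
Vertical AOV = 2·arctan(11.58 / (2 × 22.6986)) = 2·arctan(0.25508) ≈ 28.6199°.

28.62°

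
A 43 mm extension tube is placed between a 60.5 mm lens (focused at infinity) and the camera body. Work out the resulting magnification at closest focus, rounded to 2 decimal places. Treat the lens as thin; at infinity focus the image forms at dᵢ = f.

0.71×

The tube moves the image plane from f to f + e, so dᵢ = 60.5 + 43 = 103.5 mm. Focus is achieved when 1/f = 1/dₒ + 1/dᵢ, giving dₒ = 1/(1/f − 1/(f+e)).
Magnification m = dᵢ/dₒ = (f+e)·(1/f − 1/(f+e)) = e/f = 43/60.5 ≈ 0.7107.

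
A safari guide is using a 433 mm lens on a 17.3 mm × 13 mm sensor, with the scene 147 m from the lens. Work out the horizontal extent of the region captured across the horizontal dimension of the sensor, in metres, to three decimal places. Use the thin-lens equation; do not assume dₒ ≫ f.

dₒ: 147 m = 147000 mm.
Similar triangles through the lens centre give W/dₒ = w/dᵢ; with 1/f = 1/dₒ + 1/dᵢ this gives W = w·(dₒ − f)/f.
W = 17.3 mm × (147000 − 433) / 433 = 17.3 × 338.4919 ≈ 5855.910 mm = 5.85591 m.

5.856 m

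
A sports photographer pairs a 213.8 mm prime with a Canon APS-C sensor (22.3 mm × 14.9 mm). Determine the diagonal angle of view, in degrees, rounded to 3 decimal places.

7.178°

Sensor diagonal = √(22.3² + 14.9²) = √719.3000 ≈ 26.8198 mm.
Angle of view α = 2·arctan(d/2f) with d = 26.8198 mm and f = 213.8 mm.
d/2f = 0.06272; arctan(0.06272) ≈ 3.5890°, so α ≈ 7.1780°.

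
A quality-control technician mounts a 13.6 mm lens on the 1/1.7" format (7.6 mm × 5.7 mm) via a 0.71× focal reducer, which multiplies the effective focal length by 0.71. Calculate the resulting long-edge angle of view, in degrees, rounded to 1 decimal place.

Effective focal length f = 13.6 × 0.71 = 9.656 mm.
α = 2·arctan(7.6 / (2 × 9.656)) = 2·arctan(0.39354) ≈ 42.9630°.

43.0°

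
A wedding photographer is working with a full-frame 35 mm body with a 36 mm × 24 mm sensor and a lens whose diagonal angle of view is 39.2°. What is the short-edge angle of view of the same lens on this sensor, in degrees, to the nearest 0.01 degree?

Sensor diagonal = √(36² + 24²) = √1872.0000 ≈ 43.2666 mm.
From the diagonal AOV: f = 43.2666 / (2·tan(19.6°)) = 43.2666 / 0.71217 ≈ 60.7534 mm.
Short-edge AOV = 2·arctan(24 / (2 × 60.7534)) = 2·arctan(0.19752) ≈ 22.3465°.

22.35°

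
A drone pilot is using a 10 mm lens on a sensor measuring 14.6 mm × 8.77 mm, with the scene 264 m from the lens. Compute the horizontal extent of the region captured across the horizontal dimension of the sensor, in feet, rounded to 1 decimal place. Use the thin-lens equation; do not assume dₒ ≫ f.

1264.5 ft

dₒ: 264 m = 264000 mm.
Similar triangles through the lens centre give W/dₒ = w/dᵢ; with 1/f = 1/dₒ + 1/dᵢ this gives W = w·(dₒ − f)/f.
W = 14.6 mm × (264000 − 10) / 10 = 14.6 × 26399.0000 ≈ 385425.400 mm = 385425.400/304.8 ft = 1264.52 ft.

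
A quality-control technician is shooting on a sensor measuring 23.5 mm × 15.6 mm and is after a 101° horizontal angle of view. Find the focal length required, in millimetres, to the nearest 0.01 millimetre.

9.69 mm

From α = 2·arctan(w/2f) we get f = w / (2·tan(α/2)).
With w = 23.5 mm and α/2 = 50.5°, tan(α/2) ≈ 1.21310, so f ≈ 23.5 / 2.42619 ≈ 9.6860 mm.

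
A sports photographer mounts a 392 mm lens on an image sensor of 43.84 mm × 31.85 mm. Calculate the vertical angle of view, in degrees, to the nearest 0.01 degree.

Angle of view α = 2·arctan(h/2f) with h = 31.85 mm and f = 392 mm.
h/2f = 0.04063; arctan(0.04063) ≈ 2.3264°, so α ≈ 4.6527°.

4.65°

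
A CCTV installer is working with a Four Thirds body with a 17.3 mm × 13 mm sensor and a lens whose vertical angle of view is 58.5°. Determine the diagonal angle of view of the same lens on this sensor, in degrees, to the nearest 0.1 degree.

86.0°

From the vertical AOV: f = 13 / (2·tan(29.25°)) = 13 / 1.12005 ≈ 11.6066 mm.
Sensor diagonal = √(17.3² + 13²) = √468.2900 ≈ 21.6400 mm.
Diagonal AOV = 2·arctan(21.6400 / (2 × 11.6066)) = 2·arctan(0.93223) ≈ 85.9825°.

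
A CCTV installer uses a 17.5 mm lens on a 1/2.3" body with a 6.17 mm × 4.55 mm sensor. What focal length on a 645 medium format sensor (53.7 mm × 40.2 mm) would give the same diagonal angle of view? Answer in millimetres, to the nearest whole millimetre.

153 mm

Sensor diagonal = √(6.17² + 4.55²) = √58.7714 ≈ 7.6663 mm.
Sensor diagonal = √(53.7² + 40.2²) = √4499.7300 ≈ 67.0800 mm.
Equal angle of view means equal diagonal/f ratio, so f₂ = f₁ · (diagonal₂/diagonal₁) = 17.5 × 67.0800/7.6663.
f₂ = 17.5 × 8.75004 ≈ 153.126 mm.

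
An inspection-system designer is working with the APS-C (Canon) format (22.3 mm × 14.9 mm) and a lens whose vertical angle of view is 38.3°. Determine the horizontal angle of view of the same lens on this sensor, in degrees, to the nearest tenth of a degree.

From the vertical AOV: f = 14.9 / (2·tan(19.15°)) = 14.9 / 0.69452 ≈ 21.4537 mm.
Horizontal AOV = 2·arctan(22.3 / (2 × 21.4537)) = 2·arctan(0.51972) ≈ 54.9238°.

54.9°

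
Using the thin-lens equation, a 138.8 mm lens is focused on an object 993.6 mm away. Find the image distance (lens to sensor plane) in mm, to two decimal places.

161.34 mm

1/dᵢ = 1/f − 1/dₒ = 1/138.8 − 1/993.6 = 0.0061982 mm⁻¹.
dᵢ = 1/0.0061982 ≈ 161.3380 mm.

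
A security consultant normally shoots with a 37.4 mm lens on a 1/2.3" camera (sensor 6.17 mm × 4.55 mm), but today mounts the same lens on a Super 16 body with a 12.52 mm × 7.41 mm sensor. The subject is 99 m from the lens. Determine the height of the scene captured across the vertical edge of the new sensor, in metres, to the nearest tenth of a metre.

The focal length stays 37.4 mm; the relevant sensor dimension is now h = 7.41 mm. Object distance dₒ = 99 m = 99000 mm.
Thin-lens field height W = h·(dₒ − f)/f = 7.41 × (99000 − 37.4)/37.4 ≈ 19607.296 mm = 19.6073 m.

19.6 m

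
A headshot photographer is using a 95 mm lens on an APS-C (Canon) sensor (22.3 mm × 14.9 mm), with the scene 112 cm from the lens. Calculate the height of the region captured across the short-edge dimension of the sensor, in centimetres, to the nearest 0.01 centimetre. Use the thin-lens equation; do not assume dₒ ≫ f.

dₒ: 112 cm = 1120 mm.
Similar triangles through the lens centre give W/dₒ = h/dᵢ; with 1/f = 1/dₒ + 1/dᵢ this gives W = h·(dₒ − f)/f.
W = 14.9 mm × (1120 − 95) / 95 = 14.9 × 10.7895 ≈ 160.763 mm = 16.0763 cm.

16.08 cm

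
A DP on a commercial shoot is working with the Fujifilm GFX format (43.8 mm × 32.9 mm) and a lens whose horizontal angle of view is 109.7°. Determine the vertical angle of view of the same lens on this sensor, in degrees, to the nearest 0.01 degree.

From the horizontal AOV: f = 43.8 / (2·tan(54.85°)) = 43.8 / 2.84044 ≈ 15.4201 mm.
Vertical AOV = 2·arctan(32.9 / (2 × 15.4201)) = 2·arctan(1.06679) ≈ 93.7016°.

93.70°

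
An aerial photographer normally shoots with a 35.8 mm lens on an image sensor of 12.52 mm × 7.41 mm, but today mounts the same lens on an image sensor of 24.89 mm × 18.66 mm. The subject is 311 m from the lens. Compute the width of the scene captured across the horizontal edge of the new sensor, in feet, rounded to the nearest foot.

The focal length stays 35.8 mm; the relevant sensor dimension is now w = 24.89 mm. Object distance dₒ = 311 m = 311000 mm.
Thin-lens field width W = w·(dₒ − f)/f = 24.89 × (311000 − 35.8)/35.8 ≈ 216198.294 mm = 216198.294/304.8 ft = 709.312 ft.

709 ft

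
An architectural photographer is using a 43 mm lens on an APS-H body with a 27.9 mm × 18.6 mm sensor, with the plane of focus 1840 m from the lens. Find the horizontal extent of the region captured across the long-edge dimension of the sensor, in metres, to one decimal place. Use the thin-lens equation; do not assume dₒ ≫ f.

1193.8 m

dₒ: 1840 m = 1.84e+06 mm.
Similar triangles through the lens centre give W/dₒ = w/dᵢ; with 1/f = 1/dₒ + 1/dᵢ this gives W = w·(dₒ − f)/f.
W = 27.9 mm × (1.84e+06 − 43) / 43 = 27.9 × 42789.6977 ≈ 1193832.565 mm = 1193.83 m.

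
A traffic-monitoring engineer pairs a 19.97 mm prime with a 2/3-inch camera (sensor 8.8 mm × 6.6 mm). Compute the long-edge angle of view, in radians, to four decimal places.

Angle of view α = 2·arctan(w/2f) with w = 8.8 mm and f = 19.97 mm.
w/2f = 0.22033; arctan(0.22033) ≈ 0.2169 rad, so α ≈ 0.4337 rad.

0.4337 rad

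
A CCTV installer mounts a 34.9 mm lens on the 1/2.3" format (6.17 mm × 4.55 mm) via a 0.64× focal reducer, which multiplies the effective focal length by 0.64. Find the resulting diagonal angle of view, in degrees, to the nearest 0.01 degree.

Effective focal length f = 34.9 × 0.64 = 22.336 mm.
Sensor diagonal = √(6.17² + 4.55²) = √58.7714 ≈ 7.6663 mm.
α = 2·arctan(7.666 / (2 × 22.336)) = 2·arctan(0.17161) ≈ 19.4756°.

19.48°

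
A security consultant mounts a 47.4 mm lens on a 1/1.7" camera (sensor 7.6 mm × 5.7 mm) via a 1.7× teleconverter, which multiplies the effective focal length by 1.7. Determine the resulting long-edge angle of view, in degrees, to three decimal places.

Effective focal length f = 47.4 × 1.7 = 80.58 mm.
α = 2·arctan(7.6 / (2 × 80.58)) = 2·arctan(0.04716) ≈ 5.3999°.

5.400°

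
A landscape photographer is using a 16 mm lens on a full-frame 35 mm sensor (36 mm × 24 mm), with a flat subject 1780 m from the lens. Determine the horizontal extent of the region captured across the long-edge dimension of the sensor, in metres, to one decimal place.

4005.0 m

dₒ: 1780 m = 1.78e+06 mm.
Similar triangles through the lens centre give W/dₒ = w/dᵢ; with 1/f = 1/dₒ + 1/dᵢ this gives W = w·(dₒ − f)/f.
W = 36 mm × (1.78e+06 − 16) / 16 = 36 × 111249.0000 ≈ 4004964.000 mm = 4004.96 m.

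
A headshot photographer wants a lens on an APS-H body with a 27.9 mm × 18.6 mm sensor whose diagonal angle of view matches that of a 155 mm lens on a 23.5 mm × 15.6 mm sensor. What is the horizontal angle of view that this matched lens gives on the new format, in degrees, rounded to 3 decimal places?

8.659°

Sensor diagonal = √(23.5² + 15.6²) = √795.6100 ≈ 28.2066 mm.
Sensor diagonal = √(27.9² + 18.6²) = √1124.3700 ≈ 33.5316 mm.
Equal diagonal AOV ⇒ f₂ = f₁ · 33.5316/28.2066 = 155 × 1.18879 ≈ 184.2622 mm.
Horizontal AOV on the new format = 2·arctan(27.9 / (2 × 184.2622)) = 2·arctan(0.07571) ≈ 8.6589°.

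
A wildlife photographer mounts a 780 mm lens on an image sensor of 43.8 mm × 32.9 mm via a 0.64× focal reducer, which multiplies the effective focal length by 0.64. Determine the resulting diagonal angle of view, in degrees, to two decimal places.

Effective focal length f = 780 × 0.64 = 499.2 mm.
Sensor diagonal = √(43.8² + 32.9²) = √3000.8500 ≈ 54.7800 mm.
α = 2·arctan(54.780 / (2 × 499.2)) = 2·arctan(0.05487) ≈ 6.2811°.

6.28°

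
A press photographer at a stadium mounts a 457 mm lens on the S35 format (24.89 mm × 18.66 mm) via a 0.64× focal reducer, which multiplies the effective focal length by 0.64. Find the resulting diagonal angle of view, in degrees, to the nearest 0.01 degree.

6.09°

Effective focal length f = 457 × 0.64 = 292.48 mm.
Sensor diagonal = √(24.89² + 18.66²) = √967.7077 ≈ 31.1080 mm.
α = 2·arctan(31.108 / (2 × 292.48)) = 2·arctan(0.05318) ≈ 6.0882°.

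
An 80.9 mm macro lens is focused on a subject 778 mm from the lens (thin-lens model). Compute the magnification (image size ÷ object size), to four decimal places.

Thin lens: 1/f = 1/dₒ + 1/dᵢ → 1/dᵢ = 1/80.9 − 1/778 = 0.0110756 mm⁻¹, so dᵢ ≈ 90.2886 mm.
Magnification m = dᵢ/dₒ = 90.2886/778 ≈ 0.11605.

0.1161×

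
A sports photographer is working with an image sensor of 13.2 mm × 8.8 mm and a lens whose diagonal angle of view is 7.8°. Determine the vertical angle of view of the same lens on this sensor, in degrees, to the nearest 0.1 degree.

4.3°

Sensor diagonal = √(13.2² + 8.8²) = √251.6800 ≈ 15.8644 mm.
From the diagonal AOV: f = 15.8644 / (2·tan(3.9°)) = 15.8644 / 0.13635 ≈ 116.3539 mm.
Vertical AOV = 2·arctan(8.8 / (2 × 116.3539)) = 2·arctan(0.03782) ≈ 4.3313°.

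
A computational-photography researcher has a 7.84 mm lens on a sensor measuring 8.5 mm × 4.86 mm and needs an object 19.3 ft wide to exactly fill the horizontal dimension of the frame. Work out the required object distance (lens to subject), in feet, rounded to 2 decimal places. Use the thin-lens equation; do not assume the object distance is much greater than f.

W: 19.3 ft × 304.8 mm/ft = 5882.64 mm.
Magnification m = w/W = dᵢ/dₒ; combined with 1/f = 1/dₒ + 1/dᵢ this gives dₒ = f·(1 + W/w).
dₒ = 7.84 mm × (1 + 5882.64/8.5) = 7.84 × 693.0753 ≈ 5433.710 mm = 5433.710/304.8 ft = 17.8271 ft.

17.83 ft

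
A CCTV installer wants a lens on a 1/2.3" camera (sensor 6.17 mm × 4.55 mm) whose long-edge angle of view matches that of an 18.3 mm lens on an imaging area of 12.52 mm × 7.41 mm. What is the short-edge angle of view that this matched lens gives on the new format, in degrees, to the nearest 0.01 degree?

28.32°

Equal long-edge AOV ⇒ f₂ = f₁ · 6.17/12.52 = 18.3 × 0.49281 ≈ 9.0185 mm.
Short-edge AOV on the new format = 2·arctan(4.55 / (2 × 9.0185)) = 2·arctan(0.25226) ≈ 28.3162°.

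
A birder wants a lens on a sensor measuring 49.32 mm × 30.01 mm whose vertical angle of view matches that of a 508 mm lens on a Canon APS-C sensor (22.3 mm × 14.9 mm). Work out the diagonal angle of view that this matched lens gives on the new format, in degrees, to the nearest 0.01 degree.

Equal vertical AOV ⇒ f₂ = f₁ · 30.01/14.9 = 508 × 2.01409 ≈ 1023.1597 mm.
Sensor diagonal = √(49.32² + 30.01²) = √3333.0625 ≈ 57.7327 mm.
Diagonal AOV on the new format = 2·arctan(57.7327 / (2 × 1023.1597)) = 2·arctan(0.02821) ≈ 3.2321°.

3.23°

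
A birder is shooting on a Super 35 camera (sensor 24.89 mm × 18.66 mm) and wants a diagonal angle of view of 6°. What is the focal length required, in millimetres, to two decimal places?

Sensor diagonal = √(24.89² + 18.66²) = √967.7077 ≈ 31.1080 mm.
From α = 2·arctan(d/2f) we get f = d / (2·tan(α/2)).
With d = 31.1080 mm and α/2 = 3°, tan(α/2) ≈ 0.05241, so f ≈ 31.1080 / 0.10482 ≈ 296.7880 mm.

296.79 mm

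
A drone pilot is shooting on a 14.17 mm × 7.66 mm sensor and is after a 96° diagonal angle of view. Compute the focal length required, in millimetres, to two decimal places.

Sensor diagonal = √(14.17² + 7.66²) = √259.4645 ≈ 16.1079 mm.
From α = 2·arctan(d/2f) we get f = d / (2·tan(α/2)).
With d = 16.1079 mm and α/2 = 48°, tan(α/2) ≈ 1.11061, so f ≈ 16.1079 / 2.22123 ≈ 7.2518 mm.

7.25 mm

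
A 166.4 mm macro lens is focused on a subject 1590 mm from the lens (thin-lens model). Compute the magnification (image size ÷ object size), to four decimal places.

Thin lens: 1/f = 1/dₒ + 1/dᵢ → 1/dᵢ = 1/166.4 − 1/1590 = 0.0053807 mm⁻¹, so dᵢ ≈ 185.8500 mm.
Magnification m = dᵢ/dₒ = 185.8500/1590 ≈ 0.11689.

0.1169×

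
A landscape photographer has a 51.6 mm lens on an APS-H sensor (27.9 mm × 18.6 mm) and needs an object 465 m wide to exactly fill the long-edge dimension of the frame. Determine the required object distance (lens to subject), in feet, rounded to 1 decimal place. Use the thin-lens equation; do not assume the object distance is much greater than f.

W: 465 m = 465000 mm.
Magnification m = w/W = dᵢ/dₒ; combined with 1/f = 1/dₒ + 1/dᵢ this gives dₒ = f·(1 + W/w).
dₒ = 51.6 mm × (1 + 465000/27.9) = 51.6 × 16667.6667 ≈ 860051.600 mm = 860051.600/304.8 ft = 2821.69 ft.

2821.7 ft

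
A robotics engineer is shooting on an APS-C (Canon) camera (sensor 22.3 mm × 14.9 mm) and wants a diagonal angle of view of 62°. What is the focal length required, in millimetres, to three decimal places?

Sensor diagonal = √(22.3² + 14.9²) = √719.3000 ≈ 26.8198 mm.
From α = 2·arctan(d/2f) we get f = d / (2·tan(α/2)).
With d = 26.8198 mm and α/2 = 31°, tan(α/2) ≈ 0.60086, so f ≈ 26.8198 / 1.20172 ≈ 22.3178 mm.

22.318 mm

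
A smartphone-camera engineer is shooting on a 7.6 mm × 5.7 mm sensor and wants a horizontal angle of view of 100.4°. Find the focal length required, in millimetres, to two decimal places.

3.17 mm

From α = 2·arctan(w/2f) we get f = w / (2·tan(α/2)).
With w = 7.6 mm and α/2 = 50.2°, tan(α/2) ≈ 1.20024, so f ≈ 7.6 / 2.40047 ≈ 3.1660 mm.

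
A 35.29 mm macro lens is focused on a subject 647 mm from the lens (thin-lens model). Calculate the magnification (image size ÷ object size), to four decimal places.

0.0577×

Thin lens: 1/f = 1/dₒ + 1/dᵢ → 1/dᵢ = 1/35.29 − 1/647 = 0.0267910 mm⁻¹, so dᵢ ≈ 37.3259 mm.
Magnification m = dᵢ/dₒ = 37.3259/647 ≈ 0.05769.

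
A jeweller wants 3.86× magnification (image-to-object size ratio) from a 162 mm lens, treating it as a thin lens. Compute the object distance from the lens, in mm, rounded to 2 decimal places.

With m = dᵢ/dₒ and 1/f = 1/dₒ + 1/dᵢ, substituting dᵢ = m·dₒ gives 1/f = (1 + 1/m)/dₒ, hence dₒ = f·(1 + 1/m).
dₒ = 162 × (1 + 1/3.86) = 162 × 1.25907 ≈ 203.969 mm.

203.97 mm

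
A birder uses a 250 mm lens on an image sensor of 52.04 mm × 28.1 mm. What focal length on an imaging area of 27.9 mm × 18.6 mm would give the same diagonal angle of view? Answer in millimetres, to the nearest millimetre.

142 mm

Sensor diagonal = √(52.04² + 28.1²) = √3497.7716 ≈ 59.1420 mm.
Sensor diagonal = √(27.9² + 18.6²) = √1124.3700 ≈ 33.5316 mm.
Equal angle of view means equal diagonal/f ratio, so f₂ = f₁ · (diagonal₂/diagonal₁) = 250 × 33.5316/59.1420.
f₂ = 250 × 0.56697 ≈ 141.742 mm.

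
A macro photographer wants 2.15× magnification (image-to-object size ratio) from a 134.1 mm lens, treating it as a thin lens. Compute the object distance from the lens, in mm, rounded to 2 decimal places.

With m = dᵢ/dₒ and 1/f = 1/dₒ + 1/dᵢ, substituting dᵢ = m·dₒ gives 1/f = (1 + 1/m)/dₒ, hence dₒ = f·(1 + 1/m).
dₒ = 134.1 × (1 + 1/2.15) = 134.1 × 1.46512 ≈ 196.472 mm.

196.47 mm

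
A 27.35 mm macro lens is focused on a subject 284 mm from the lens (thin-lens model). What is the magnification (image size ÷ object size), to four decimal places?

0.1066×

Thin lens: 1/f = 1/dₒ + 1/dᵢ → 1/dᵢ = 1/27.35 − 1/284 = 0.0330419 mm⁻¹, so dᵢ ≈ 30.2646 mm.
Magnification m = dᵢ/dₒ = 30.2646/284 ≈ 0.10657.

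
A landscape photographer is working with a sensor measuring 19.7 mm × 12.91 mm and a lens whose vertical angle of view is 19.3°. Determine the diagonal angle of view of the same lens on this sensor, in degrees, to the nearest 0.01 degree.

34.47°

From the vertical AOV: f = 12.91 / (2·tan(9.65°)) = 12.91 / 0.34007 ≈ 37.9627 mm.
Sensor diagonal = √(19.7² + 12.91²) = √554.7581 ≈ 23.5533 mm.
Diagonal AOV = 2·arctan(23.5533 / (2 × 37.9627)) = 2·arctan(0.31022) ≈ 34.4695°.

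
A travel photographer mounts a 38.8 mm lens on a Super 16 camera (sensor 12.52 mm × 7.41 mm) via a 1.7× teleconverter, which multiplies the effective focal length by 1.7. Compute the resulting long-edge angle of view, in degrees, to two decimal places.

10.84°

Effective focal length f = 38.8 × 1.7 = 65.96 mm.
α = 2·arctan(12.52 / (2 × 65.96)) = 2·arctan(0.09491) ≈ 10.8430°.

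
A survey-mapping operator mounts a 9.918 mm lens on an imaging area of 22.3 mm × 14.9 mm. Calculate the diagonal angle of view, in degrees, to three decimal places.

Sensor diagonal = √(22.3² + 14.9²) = √719.3000 ≈ 26.8198 mm.
Angle of view α = 2·arctan(d/2f) with d = 26.8198 mm and f = 9.918 mm.
d/2f = 1.35208; arctan(1.35208) ≈ 53.5132°, so α ≈ 107.0265°.

107.026°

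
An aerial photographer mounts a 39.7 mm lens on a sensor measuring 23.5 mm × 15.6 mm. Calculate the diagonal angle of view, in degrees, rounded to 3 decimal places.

39.115°

Sensor diagonal = √(23.5² + 15.6²) = √795.6100 ≈ 28.2066 mm.
Angle of view α = 2·arctan(d/2f) with d = 28.2066 mm and f = 39.7 mm.
d/2f = 0.35525; arctan(0.35525) ≈ 19.5574°, so α ≈ 39.1148°.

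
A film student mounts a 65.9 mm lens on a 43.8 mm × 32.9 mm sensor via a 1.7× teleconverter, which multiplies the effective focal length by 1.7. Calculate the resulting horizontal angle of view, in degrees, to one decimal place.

22.1°

Effective focal length f = 65.9 × 1.7 = 112.03 mm.
α = 2·arctan(43.8 / (2 × 112.03)) = 2·arctan(0.19548) ≈ 22.1218°.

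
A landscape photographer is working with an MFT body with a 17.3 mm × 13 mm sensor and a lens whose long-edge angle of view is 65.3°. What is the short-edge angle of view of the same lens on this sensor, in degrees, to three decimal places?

51.421°

From the long-edge AOV: f = 17.3 / (2·tan(32.65°)) = 17.3 / 1.28151 ≈ 13.4997 mm.
Short-edge AOV = 2·arctan(13 / (2 × 13.4997)) = 2·arctan(0.48149) ≈ 51.4210°.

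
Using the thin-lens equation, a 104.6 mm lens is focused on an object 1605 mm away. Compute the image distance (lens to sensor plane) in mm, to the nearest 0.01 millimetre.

1/dᵢ = 1/f − 1/dₒ = 1/104.6 − 1/1605 = 0.0089372 mm⁻¹.
dᵢ = 1/0.0089372 ≈ 111.8922 mm.

111.89 mm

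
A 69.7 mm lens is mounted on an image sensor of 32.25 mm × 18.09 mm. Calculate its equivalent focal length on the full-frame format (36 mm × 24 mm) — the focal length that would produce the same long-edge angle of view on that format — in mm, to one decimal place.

77.8 mm

Equal angle of view means equal width/f ratio, so f₂ = f₁ · (width₂/width₁) = 69.7 × 36/32.25.
f₂ = 69.7 × 1.11628 ≈ 77.805 mm.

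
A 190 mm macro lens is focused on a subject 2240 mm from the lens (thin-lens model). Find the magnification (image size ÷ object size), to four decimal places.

Thin lens: 1/f = 1/dₒ + 1/dᵢ → 1/dᵢ = 1/190 − 1/2240 = 0.0048167 mm⁻¹, so dᵢ ≈ 207.6098 mm.
Magnification m = dᵢ/dₒ = 207.6098/2240 ≈ 0.09268.

0.0927×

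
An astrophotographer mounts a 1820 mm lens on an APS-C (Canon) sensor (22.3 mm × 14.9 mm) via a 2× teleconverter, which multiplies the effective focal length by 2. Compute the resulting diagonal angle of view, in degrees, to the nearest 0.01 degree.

0.42°

Effective focal length f = 1820 × 2 = 3640 mm.
Sensor diagonal = √(22.3² + 14.9²) = √719.3000 ≈ 26.8198 mm.
α = 2·arctan(26.820 / (2 × 3640)) = 2·arctan(0.00368) ≈ 0.4222°.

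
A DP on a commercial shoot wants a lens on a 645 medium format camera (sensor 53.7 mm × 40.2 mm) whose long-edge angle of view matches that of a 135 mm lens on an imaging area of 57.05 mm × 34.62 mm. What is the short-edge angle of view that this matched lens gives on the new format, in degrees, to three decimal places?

Equal long-edge AOV ⇒ f₂ = f₁ · 53.7/57.05 = 135 × 0.94128 ≈ 127.0727 mm.
Short-edge AOV on the new format = 2·arctan(40.2 / (2 × 127.0727)) = 2·arctan(0.15818) ≈ 17.9768°.

17.977°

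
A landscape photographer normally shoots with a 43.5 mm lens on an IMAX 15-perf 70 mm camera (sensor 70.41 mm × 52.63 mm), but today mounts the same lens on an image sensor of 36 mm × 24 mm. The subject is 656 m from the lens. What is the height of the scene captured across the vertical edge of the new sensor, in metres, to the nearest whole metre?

362 m

The focal length stays 43.5 mm; the relevant sensor dimension is now h = 24 mm. Object distance dₒ = 656 m = 656000 mm.
Thin-lens field height W = h·(dₒ − f)/f = 24 × (656000 − 43.5)/43.5 ≈ 361907.034 mm = 361.907 m.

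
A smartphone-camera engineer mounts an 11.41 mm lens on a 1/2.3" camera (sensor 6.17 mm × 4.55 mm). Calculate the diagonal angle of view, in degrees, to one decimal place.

Sensor diagonal = √(6.17² + 4.55²) = √58.7714 ≈ 7.6663 mm.
Angle of view α = 2·arctan(d/2f) with d = 7.6663 mm and f = 11.41 mm.
d/2f = 0.33594; arctan(0.33594) ≈ 18.5695°, so α ≈ 37.1390°.

37.1°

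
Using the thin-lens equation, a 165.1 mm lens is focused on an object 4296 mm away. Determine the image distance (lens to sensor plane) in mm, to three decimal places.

1/dᵢ = 1/f − 1/dₒ = 1/165.1 − 1/4296 = 0.0058242 mm⁻¹.
dᵢ = 1/0.0058242 ≈ 171.6986 mm.

171.699 mm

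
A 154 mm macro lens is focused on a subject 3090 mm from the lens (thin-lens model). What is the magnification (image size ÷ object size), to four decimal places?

0.0525×

Thin lens: 1/f = 1/dₒ + 1/dᵢ → 1/dᵢ = 1/154 − 1/3090 = 0.0061699 mm⁻¹, so dᵢ ≈ 162.0777 mm.
Magnification m = dᵢ/dₒ = 162.0777/3090 ≈ 0.05245.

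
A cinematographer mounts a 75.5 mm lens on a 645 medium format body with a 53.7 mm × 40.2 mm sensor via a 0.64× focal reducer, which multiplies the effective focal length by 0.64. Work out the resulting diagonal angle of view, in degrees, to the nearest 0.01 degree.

Effective focal length f = 75.5 × 0.64 = 48.32 mm.
Sensor diagonal = √(53.7² + 40.2²) = √4499.7300 ≈ 67.0800 mm.
α = 2·arctan(67.080 / (2 × 48.32)) = 2·arctan(0.69412) ≈ 69.5308°.

69.53°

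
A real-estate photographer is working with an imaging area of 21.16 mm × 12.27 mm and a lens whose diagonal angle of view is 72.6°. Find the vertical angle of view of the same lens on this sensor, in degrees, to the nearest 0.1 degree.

40.5°

Sensor diagonal = √(21.16² + 12.27²) = √598.2985 ≈ 24.4601 mm.
From the diagonal AOV: f = 24.4601 / (2·tan(36.3°)) = 24.4601 / 1.46915 ≈ 16.6492 mm.
Vertical AOV = 2·arctan(12.27 / (2 × 16.6492)) = 2·arctan(0.36849) ≈ 40.4562°.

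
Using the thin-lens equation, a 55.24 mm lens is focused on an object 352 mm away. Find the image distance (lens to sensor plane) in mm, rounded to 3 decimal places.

1/dᵢ = 1/f − 1/dₒ = 1/55.24 − 1/352 = 0.0152619 mm⁻¹.
dᵢ = 1/0.0152619 ≈ 65.5226 mm.

65.523 mm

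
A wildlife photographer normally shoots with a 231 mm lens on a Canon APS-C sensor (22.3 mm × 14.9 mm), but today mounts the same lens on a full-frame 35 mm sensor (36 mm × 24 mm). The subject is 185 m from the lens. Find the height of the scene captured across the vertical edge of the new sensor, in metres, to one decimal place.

The focal length stays 231 mm; the relevant sensor dimension is now h = 24 mm. Object distance dₒ = 185 m = 185000 mm.
Thin-lens field height W = h·(dₒ − f)/f = 24 × (185000 − 231)/231 ≈ 19196.779 mm = 19.1968 m.

19.2 m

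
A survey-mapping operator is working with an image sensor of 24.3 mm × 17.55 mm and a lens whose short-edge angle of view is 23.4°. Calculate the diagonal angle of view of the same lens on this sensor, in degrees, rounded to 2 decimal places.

38.96°

From the short-edge AOV: f = 17.55 / (2·tan(11.7°)) = 17.55 / 0.41418 ≈ 42.3729 mm.
Sensor diagonal = √(24.3² + 17.55²) = √898.4925 ≈ 29.9749 mm.
Diagonal AOV = 2·arctan(29.9749 / (2 × 42.3729)) = 2·arctan(0.35370) ≈ 38.9577°.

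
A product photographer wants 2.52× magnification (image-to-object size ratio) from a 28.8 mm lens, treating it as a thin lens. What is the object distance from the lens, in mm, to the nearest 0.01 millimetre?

With m = dᵢ/dₒ and 1/f = 1/dₒ + 1/dᵢ, substituting dᵢ = m·dₒ gives 1/f = (1 + 1/m)/dₒ, hence dₒ = f·(1 + 1/m).
dₒ = 28.8 × (1 + 1/2.52) = 28.8 × 1.39683 ≈ 40.229 mm.

40.23 mm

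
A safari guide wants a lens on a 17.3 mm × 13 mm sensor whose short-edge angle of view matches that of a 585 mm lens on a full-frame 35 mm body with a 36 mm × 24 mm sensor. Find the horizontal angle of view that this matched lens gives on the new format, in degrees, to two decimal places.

3.13°

Equal short-edge AOV ⇒ f₂ = f₁ · 13/24 = 585 × 0.54167 ≈ 316.8750 mm.
Horizontal AOV on the new format = 2·arctan(17.3 / (2 × 316.8750)) = 2·arctan(0.02730) ≈ 3.1273°.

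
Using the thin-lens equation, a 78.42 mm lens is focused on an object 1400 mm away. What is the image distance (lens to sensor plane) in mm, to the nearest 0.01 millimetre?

1/dᵢ = 1/f − 1/dₒ = 1/78.42 − 1/1400 = 0.0120376 mm⁻¹.
dᵢ = 1/0.0120376 ≈ 83.0733 mm.

83.07 mm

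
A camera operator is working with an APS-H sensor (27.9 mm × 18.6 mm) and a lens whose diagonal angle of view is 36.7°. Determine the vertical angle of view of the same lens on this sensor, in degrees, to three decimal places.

Sensor diagonal = √(27.9² + 18.6²) = √1124.3700 ≈ 33.5316 mm.
From the diagonal AOV: f = 33.5316 / (2·tan(18.35°)) = 33.5316 / 0.66337 ≈ 50.5471 mm.
Vertical AOV = 2·arctan(18.6 / (2 × 50.5471)) = 2·arctan(0.18399) ≈ 20.8501°.

20.850°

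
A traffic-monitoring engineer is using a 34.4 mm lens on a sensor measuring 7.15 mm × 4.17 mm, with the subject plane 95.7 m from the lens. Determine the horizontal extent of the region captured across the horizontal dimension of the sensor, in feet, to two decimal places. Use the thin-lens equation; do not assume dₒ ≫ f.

dₒ: 95.7 m = 95700 mm.
Similar triangles through the lens centre give W/dₒ = w/dᵢ; with 1/f = 1/dₒ + 1/dᵢ this gives W = w·(dₒ − f)/f.
W = 7.15 mm × (95700 − 34.4) / 34.4 = 7.15 × 2780.9767 ≈ 19883.984 mm = 19883.984/304.8 ft = 65.2362 ft.

65.24 ft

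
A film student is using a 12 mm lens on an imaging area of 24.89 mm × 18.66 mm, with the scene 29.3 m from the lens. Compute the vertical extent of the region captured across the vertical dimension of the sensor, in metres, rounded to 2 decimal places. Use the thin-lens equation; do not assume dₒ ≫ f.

dₒ: 29.3 m = 29300 mm.
Similar triangles through the lens centre give W/dₒ = h/dᵢ; with 1/f = 1/dₒ + 1/dᵢ this gives W = h·(dₒ − f)/f.
W = 18.66 mm × (29300 − 12) / 12 = 18.66 × 2440.6667 ≈ 45542.840 mm = 45.5428 m.

45.54 m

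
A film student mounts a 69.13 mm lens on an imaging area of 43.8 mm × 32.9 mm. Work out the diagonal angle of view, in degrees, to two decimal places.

Sensor diagonal = √(43.8² + 32.9²) = √3000.8500 ≈ 54.7800 mm.
Angle of view α = 2·arctan(d/2f) with d = 54.7800 mm and f = 69.13 mm.
d/2f = 0.39621; arctan(0.39621) ≈ 21.6140°, so α ≈ 43.2279°.

43.23°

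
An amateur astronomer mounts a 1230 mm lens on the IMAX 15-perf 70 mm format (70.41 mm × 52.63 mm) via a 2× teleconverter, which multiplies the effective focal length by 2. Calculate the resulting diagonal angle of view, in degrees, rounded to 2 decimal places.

2.05°

Effective focal length f = 1230 × 2 = 2460 mm.
Sensor diagonal = √(70.41² + 52.63²) = √7727.4850 ≈ 87.9061 mm.
α = 2·arctan(87.906 / (2 × 2460)) = 2·arctan(0.01787) ≈ 2.0472°.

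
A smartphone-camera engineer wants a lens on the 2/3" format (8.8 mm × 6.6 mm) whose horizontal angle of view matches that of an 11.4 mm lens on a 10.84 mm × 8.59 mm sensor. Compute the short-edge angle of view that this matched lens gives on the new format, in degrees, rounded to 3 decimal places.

Equal horizontal AOV ⇒ f₂ = f₁ · 8.8/10.84 = 11.4 × 0.81181 ≈ 9.2546 mm.
Short-edge AOV on the new format = 2·arctan(6.6 / (2 × 9.2546)) = 2·arctan(0.35658) ≈ 39.2503°.

39.250°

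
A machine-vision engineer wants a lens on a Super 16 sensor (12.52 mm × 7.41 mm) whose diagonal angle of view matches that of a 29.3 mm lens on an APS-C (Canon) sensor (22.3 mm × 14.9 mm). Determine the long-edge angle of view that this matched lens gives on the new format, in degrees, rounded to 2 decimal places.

Sensor diagonal = √(22.3² + 14.9²) = √719.3000 ≈ 26.8198 mm.
Sensor diagonal = √(12.52² + 7.41²) = √211.6585 ≈ 14.5485 mm.
Equal diagonal AOV ⇒ f₂ = f₁ · 14.5485/26.8198 = 29.3 × 0.54245 ≈ 15.8939 mm.
Long-edge AOV on the new format = 2·arctan(12.52 / (2 × 15.8939)) = 2·arctan(0.39386) ≈ 42.9952°.

43.00°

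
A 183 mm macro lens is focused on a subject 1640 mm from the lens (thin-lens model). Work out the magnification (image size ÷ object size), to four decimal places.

Thin lens: 1/f = 1/dₒ + 1/dᵢ → 1/dᵢ = 1/183 − 1/1640 = 0.0048547 mm⁻¹, so dᵢ ≈ 205.9849 mm.
Magnification m = dᵢ/dₒ = 205.9849/1640 ≈ 0.12560.

0.1256×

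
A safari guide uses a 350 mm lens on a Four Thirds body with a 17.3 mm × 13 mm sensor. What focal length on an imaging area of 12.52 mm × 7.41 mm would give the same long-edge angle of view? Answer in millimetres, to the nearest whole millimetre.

Equal angle of view means equal width/f ratio, so f₂ = f₁ · (width₂/width₁) = 350 × 12.52/17.3.
f₂ = 350 × 0.72370 ≈ 253.295 mm.

253 mm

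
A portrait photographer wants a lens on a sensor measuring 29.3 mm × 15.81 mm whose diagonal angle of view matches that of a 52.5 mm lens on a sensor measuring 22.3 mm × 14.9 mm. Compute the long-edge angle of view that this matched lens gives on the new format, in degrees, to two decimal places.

Sensor diagonal = √(22.3² + 14.9²) = √719.3000 ≈ 26.8198 mm.
Sensor diagonal = √(29.3² + 15.81²) = √1108.4461 ≈ 33.2933 mm.
Equal diagonal AOV ⇒ f₂ = f₁ · 33.2933/26.8198 = 52.5 × 1.24137 ≈ 65.1721 mm.
Long-edge AOV on the new format = 2·arctan(29.3 / (2 × 65.1721)) = 2·arctan(0.22479) ≈ 25.3378°.

25.34°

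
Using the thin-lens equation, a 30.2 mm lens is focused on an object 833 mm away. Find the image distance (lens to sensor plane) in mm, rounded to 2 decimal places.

1/dᵢ = 1/f − 1/dₒ = 1/30.2 − 1/833 = 0.0319121 mm⁻¹.
dᵢ = 1/0.0319121 ≈ 31.3361 mm.

31.34 mm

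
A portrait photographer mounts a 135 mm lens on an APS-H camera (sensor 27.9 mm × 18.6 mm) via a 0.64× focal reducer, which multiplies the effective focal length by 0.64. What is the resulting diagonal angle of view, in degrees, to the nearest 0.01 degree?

21.96°

Effective focal length f = 135 × 0.64 = 86.4 mm.
Sensor diagonal = √(27.9² + 18.6²) = √1124.3700 ≈ 33.5316 mm.
α = 2·arctan(33.532 / (2 × 86.4)) = 2·arctan(0.19405) ≈ 21.9634°.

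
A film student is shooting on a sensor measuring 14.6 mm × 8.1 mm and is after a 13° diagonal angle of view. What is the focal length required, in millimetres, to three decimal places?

Sensor diagonal = √(14.6² + 8.1²) = √278.7700 ≈ 16.6964 mm.
From α = 2·arctan(d/2f) we get f = d / (2·tan(α/2)).
With d = 16.6964 mm and α/2 = 6.5°, tan(α/2) ≈ 0.11394, so f ≈ 16.6964 / 0.22787 ≈ 73.2712 mm.

73.271 mm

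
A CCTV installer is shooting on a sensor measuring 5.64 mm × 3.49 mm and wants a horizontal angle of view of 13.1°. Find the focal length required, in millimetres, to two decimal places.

From α = 2·arctan(w/2f) we get f = w / (2·tan(α/2)).
With w = 5.64 mm and α/2 = 6.55°, tan(α/2) ≈ 0.11482, so f ≈ 5.64 / 0.22964 ≈ 24.5602 mm.

24.56 mm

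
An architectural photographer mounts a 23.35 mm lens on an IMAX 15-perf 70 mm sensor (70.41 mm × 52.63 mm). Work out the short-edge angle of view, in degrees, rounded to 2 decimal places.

96.83°

Angle of view α = 2·arctan(h/2f) with h = 52.63 mm and f = 23.35 mm.
h/2f = 1.12698; arctan(1.12698) ≈ 48.4165°, so α ≈ 96.8330°.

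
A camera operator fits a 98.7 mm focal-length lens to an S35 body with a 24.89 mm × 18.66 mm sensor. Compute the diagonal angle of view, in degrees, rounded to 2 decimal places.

17.91°

Sensor diagonal = √(24.89² + 18.66²) = √967.7077 ≈ 31.1080 mm.
Angle of view α = 2·arctan(d/2f) with d = 31.1080 mm and f = 98.7 mm.
d/2f = 0.15759; arctan(0.15759) ≈ 8.9555°, so α ≈ 17.9110°.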